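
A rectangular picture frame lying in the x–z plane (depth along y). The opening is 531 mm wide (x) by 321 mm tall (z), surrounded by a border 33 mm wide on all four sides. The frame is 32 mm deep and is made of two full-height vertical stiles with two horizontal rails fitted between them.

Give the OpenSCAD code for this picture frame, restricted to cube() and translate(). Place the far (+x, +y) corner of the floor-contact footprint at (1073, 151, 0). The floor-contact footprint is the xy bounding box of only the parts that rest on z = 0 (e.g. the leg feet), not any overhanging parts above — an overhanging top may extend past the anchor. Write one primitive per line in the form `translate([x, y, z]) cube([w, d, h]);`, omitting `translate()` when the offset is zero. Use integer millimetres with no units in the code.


translate([476, 119, 0]) cube([33, 32, 387]);
translate([1040, 119, 0]) cube([33, 32, 387]);
translate([509, 119, 0]) cube([531, 32, 33]);
translate([509, 119, 354]) cube([531, 32, 33]);


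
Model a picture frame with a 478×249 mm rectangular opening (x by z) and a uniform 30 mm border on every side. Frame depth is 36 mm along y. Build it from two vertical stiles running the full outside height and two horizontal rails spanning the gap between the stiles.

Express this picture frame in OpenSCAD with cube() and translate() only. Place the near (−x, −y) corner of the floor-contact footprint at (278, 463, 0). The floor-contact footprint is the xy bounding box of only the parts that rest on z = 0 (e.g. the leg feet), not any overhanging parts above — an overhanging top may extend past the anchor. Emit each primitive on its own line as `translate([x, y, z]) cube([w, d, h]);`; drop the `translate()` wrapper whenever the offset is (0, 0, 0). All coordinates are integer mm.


translate([278, 463, 0]) cube([30, 36, 309]);
translate([786, 463, 0]) cube([30, 36, 309]);
translate([308, 463, 0]) cube([478, 36, 30]);
translate([308, 463, 279]) cube([478, 36, 30]);


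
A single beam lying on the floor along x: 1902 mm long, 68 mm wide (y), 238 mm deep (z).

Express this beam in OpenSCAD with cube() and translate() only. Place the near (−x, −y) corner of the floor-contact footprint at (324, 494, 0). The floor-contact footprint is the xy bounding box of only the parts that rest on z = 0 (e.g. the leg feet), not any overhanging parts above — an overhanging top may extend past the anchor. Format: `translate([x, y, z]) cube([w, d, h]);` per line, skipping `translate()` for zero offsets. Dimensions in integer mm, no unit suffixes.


translate([324, 494, 0]) cube([1902, 68, 238]);


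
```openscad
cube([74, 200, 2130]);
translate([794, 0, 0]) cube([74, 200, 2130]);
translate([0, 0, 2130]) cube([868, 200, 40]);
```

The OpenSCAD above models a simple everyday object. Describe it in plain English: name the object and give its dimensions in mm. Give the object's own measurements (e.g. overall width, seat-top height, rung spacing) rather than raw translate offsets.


A door frame. The clear opening is 720 mm wide and 2130 mm high. Two 74 mm wide jambs, 200 mm deep, stand either side of the opening from the floor to the top of the opening. A 40 mm thick head sits across the top of both jambs, spanning the full outside width of the frame.


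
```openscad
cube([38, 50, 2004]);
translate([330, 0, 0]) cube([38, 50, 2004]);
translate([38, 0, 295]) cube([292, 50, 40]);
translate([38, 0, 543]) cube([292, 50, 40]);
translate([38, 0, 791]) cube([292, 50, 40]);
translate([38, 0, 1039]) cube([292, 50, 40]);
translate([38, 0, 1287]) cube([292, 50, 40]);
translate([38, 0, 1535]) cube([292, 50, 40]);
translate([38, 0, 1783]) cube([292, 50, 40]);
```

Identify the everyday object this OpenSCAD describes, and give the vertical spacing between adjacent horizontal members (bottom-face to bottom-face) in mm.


A ladder. The rung spacing is 248 mm.

Two tall 38×50 posts with 7 short bars between them — a ladder. Adjacent rungs sit at z = 295 and z = 543, so the spacing is 543 − 295 = 248 mm.


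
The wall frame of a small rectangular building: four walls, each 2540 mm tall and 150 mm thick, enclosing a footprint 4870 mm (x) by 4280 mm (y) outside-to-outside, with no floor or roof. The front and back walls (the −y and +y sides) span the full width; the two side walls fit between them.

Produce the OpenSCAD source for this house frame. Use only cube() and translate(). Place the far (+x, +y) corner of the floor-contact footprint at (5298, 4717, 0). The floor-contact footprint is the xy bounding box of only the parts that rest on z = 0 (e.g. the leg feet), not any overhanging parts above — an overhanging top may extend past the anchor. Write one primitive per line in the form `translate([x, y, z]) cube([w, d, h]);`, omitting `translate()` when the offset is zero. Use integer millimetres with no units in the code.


translate([428, 437, 0]) cube([4870, 150, 2540]);
translate([428, 4567, 0]) cube([4870, 150, 2540]);
translate([428, 587, 0]) cube([150, 3980, 2540]);
translate([5148, 587, 0]) cube([150, 3980, 2540]);


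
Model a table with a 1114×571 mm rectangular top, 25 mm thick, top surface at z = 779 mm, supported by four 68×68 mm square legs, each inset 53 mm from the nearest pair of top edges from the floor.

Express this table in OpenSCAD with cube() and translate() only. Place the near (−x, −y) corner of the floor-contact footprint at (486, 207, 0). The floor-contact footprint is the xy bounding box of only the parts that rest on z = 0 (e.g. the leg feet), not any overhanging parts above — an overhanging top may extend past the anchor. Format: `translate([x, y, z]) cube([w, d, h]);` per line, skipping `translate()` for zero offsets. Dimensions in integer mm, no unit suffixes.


// leg_h = 779 - 25 = 754
translate([433, 154, 754]) cube([1114, 571, 25]);
translate([486, 207, 0]) cube([68, 68, 754]);
translate([1426, 207, 0]) cube([68, 68, 754]);
translate([486, 604, 0]) cube([68, 68, 754]);
translate([1426, 604, 0]) cube([68, 68, 754]);


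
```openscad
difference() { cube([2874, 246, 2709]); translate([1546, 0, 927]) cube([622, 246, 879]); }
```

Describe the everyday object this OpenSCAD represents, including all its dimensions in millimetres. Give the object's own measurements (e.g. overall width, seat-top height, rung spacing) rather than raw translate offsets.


A wall 2874 mm long (x), 246 mm thick (y), 2709 mm tall, with a rectangular window opening cut through it. The opening is 622 mm wide and 879 mm tall; its sill is at z = 927 mm and its near (−x) edge is 1546 mm from the wall's −x end. The opening passes through the full wall thickness.


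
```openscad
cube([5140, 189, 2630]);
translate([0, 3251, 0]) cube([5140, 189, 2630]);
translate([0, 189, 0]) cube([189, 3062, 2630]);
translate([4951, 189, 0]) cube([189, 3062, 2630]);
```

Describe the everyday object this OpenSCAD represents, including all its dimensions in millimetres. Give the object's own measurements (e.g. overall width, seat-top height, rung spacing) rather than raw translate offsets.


The wall frame of a small rectangular building: four walls, each 2630 mm tall and 189 mm thick, enclosing a footprint 5140 mm (x) by 3440 mm (y) outside-to-outside, with no floor or roof. The front and back walls (the −y and +y sides) span the full width; the two side walls fit between them.


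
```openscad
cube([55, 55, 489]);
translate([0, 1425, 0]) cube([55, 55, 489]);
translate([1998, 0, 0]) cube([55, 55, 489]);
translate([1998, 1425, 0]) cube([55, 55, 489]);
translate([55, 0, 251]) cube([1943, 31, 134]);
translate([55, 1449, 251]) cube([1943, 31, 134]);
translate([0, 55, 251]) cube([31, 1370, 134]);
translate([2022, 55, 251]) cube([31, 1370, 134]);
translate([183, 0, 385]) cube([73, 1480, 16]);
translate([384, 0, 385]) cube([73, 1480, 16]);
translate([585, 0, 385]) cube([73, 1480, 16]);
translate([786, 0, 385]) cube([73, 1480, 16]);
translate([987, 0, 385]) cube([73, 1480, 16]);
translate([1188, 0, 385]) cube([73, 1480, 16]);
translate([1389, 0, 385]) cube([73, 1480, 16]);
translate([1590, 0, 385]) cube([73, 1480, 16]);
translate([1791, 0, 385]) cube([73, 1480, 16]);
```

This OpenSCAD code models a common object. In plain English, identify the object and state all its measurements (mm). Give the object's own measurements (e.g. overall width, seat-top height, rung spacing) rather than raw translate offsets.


A bed frame 2053 mm long (x) by 1480 mm wide (y). Four 55×55 mm corner posts, 489 mm tall, at the corners of the footprint. Four rails of 31 mm thickness and 134 mm height run between adjacent posts with their undersides at z = 251 mm, their outer faces flush with the outside of the frame (the two x-running rails run between the posts' inner faces; the two y-running rails run between the posts' inner faces). 9 slats, each 73 mm wide (x) and 16 mm thick, lie across the top of the two x-running rails, running the full 1480 mm width of the frame in y; along x they sit between the end posts with a 128 mm gap after the −x posts and between neighbouring slats, leaving 134 mm before the +x posts.


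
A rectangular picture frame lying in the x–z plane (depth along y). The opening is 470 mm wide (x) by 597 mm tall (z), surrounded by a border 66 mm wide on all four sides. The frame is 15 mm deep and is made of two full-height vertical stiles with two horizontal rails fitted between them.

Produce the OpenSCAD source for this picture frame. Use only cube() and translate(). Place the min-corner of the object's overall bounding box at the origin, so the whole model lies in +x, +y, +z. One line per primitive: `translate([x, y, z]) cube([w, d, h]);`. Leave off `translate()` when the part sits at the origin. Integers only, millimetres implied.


cube([66, 15, 729]);
translate([536, 0, 0]) cube([66, 15, 729]);
translate([66, 0, 0]) cube([470, 15, 66]);
translate([66, 0, 663]) cube([470, 15, 66]);


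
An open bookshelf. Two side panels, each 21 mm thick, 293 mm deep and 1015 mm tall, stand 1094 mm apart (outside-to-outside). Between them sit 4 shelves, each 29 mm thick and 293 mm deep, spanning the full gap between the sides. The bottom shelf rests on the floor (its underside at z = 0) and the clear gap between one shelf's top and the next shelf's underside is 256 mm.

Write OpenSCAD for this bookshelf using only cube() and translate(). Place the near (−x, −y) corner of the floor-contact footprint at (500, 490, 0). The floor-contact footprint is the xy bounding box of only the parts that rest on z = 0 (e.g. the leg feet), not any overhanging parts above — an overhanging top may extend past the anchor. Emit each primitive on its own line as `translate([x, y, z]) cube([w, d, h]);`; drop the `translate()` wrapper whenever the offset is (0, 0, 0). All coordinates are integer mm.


translate([500, 490, 0]) cube([21, 293, 1015]);
translate([1573, 490, 0]) cube([21, 293, 1015]);
translate([521, 490, 0]) cube([1052, 293, 29]);
translate([521, 490, 285]) cube([1052, 293, 29]);
translate([521, 490, 570]) cube([1052, 293, 29]);
translate([521, 490, 855]) cube([1052, 293, 29]);


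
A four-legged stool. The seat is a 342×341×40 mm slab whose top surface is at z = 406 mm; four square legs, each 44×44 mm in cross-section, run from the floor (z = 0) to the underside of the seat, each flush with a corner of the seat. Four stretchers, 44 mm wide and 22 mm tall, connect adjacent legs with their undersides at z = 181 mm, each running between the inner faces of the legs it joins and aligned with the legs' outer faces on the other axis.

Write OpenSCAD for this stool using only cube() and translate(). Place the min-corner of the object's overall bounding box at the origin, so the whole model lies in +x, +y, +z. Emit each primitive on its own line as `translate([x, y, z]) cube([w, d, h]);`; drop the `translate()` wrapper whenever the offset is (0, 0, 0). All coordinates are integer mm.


translate([0, 0, 366]) cube([342, 341, 40]);
cube([44, 44, 366]);
translate([298, 0, 0]) cube([44, 44, 366]);
translate([0, 297, 0]) cube([44, 44, 366]);
translate([298, 297, 0]) cube([44, 44, 366]);
translate([44, 0, 181]) cube([254, 44, 22]);
translate([44, 297, 181]) cube([254, 44, 22]);
translate([0, 44, 181]) cube([44, 253, 22]);
translate([298, 44, 181]) cube([44, 253, 22]);


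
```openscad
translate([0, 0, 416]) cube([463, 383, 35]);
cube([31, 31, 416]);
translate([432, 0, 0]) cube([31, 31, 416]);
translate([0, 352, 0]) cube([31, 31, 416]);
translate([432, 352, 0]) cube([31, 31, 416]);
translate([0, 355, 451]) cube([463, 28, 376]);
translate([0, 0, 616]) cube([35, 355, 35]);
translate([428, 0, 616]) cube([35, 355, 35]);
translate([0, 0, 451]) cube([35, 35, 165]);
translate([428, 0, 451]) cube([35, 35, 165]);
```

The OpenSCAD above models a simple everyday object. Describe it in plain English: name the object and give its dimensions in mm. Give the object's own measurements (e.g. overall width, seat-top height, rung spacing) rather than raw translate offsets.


A chair. The seat is a 463×383×35 mm slab with its top at z = 451 mm, on four 31×31 mm corner legs (flush with the seat edges, standing on z = 0). A flat backrest 28 mm thick, 376 mm tall, spans the full seat width and rises from the seat top along its +y edge, rear face flush with the rear of the seat. Two armrests of 35×35 mm section run along each side from the seat's front edge to the front of the backrest, top faces 200 mm above the seat top and outer faces flush with the seat's x-edges; a 35×35 mm post under the front of each armrest stands on the seat at the front corner.


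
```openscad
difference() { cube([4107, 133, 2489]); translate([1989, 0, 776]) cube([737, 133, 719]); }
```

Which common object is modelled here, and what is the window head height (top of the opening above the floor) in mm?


A wall with a window opening. The window head height is 1495 mm.

A wall with a rectangular opening subtracted — a window. Sill at z = 776, opening 719 mm tall, so the head is at 776 + 719 = 1495 mm.


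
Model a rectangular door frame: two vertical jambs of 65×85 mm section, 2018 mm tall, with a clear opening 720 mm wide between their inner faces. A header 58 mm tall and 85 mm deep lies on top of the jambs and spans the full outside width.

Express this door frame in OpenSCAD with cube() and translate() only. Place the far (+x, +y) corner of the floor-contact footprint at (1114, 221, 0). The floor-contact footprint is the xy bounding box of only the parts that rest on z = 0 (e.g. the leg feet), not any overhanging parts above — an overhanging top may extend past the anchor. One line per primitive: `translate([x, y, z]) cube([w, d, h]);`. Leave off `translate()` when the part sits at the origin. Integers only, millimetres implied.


translate([264, 136, 0]) cube([65, 85, 2018]);
translate([1049, 136, 0]) cube([65, 85, 2018]);
translate([264, 136, 2018]) cube([850, 85, 58]);


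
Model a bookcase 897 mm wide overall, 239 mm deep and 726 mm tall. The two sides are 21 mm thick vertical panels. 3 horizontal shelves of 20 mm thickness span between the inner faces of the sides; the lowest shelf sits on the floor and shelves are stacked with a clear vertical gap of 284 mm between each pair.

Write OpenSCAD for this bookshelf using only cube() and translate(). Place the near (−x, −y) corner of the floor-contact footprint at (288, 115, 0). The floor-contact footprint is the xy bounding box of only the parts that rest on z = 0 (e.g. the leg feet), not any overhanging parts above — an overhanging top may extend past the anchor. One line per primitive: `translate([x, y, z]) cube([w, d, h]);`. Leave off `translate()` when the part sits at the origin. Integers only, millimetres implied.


translate([288, 115, 0]) cube([21, 239, 726]);
translate([1164, 115, 0]) cube([21, 239, 726]);
translate([309, 115, 0]) cube([855, 239, 20]);
translate([309, 115, 304]) cube([855, 239, 20]);
translate([309, 115, 608]) cube([855, 239, 20]);


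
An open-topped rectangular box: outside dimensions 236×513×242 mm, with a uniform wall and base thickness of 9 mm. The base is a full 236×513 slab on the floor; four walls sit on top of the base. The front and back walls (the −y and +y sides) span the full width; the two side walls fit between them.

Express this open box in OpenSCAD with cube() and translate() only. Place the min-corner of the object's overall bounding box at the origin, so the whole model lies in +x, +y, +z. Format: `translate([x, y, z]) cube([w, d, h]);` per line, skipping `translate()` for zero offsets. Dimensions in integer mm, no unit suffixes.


cube([236, 513, 9]);
translate([0, 0, 9]) cube([236, 9, 233]);
translate([0, 504, 9]) cube([236, 9, 233]);
translate([0, 9, 9]) cube([9, 495, 233]);
translate([227, 9, 9]) cube([9, 495, 233]);


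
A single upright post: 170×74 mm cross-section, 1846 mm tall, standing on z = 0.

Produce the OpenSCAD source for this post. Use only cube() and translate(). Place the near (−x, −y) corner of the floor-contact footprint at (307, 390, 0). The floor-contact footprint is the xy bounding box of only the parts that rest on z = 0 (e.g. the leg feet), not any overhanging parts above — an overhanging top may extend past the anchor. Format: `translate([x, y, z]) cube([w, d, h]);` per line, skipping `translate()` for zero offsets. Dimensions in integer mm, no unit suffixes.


translate([307, 390, 0]) cube([170, 74, 1846]);


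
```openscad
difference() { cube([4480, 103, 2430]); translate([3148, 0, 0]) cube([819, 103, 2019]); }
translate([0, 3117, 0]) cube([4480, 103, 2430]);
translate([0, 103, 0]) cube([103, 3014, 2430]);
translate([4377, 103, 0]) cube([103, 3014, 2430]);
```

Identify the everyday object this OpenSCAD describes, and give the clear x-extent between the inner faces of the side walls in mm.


A single room. The interior width is 4274 mm.

Four walls enclosing a rectangle with a door in the front wall — a room. Outside width 4480 minus two 103 mm walls gives 4274 mm.


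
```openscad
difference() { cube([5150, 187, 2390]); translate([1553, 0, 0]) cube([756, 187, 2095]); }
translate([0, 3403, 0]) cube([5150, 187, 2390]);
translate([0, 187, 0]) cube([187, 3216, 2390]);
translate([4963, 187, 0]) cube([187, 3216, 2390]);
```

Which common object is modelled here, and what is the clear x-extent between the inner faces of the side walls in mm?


A single room. The interior width is 4776 mm.

Four walls enclosing a rectangle with a door in the front wall — a room. Outside width 5150 minus two 187 mm walls gives 4776 mm.


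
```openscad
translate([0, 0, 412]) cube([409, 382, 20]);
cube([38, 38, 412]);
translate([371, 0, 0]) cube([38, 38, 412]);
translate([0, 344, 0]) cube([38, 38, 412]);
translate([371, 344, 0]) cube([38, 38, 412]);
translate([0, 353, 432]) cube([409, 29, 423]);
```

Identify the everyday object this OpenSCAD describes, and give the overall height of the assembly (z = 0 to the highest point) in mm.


A chair. The overall height is 855 mm.

A slab on four corner posts with a tall panel at the back — a chair. The seat slab sits at z = 412 with thickness 20, and the 423 mm backrest starts at the seat top, so the overall height is 412 + 20 + 423 = 855 mm.


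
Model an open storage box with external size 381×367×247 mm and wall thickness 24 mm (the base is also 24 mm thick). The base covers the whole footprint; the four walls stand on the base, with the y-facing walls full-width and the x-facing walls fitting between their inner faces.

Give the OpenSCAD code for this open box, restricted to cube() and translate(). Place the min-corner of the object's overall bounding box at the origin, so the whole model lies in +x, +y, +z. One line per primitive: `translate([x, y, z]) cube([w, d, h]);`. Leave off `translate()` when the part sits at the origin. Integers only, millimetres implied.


cube([381, 367, 24]);
translate([0, 0, 24]) cube([381, 24, 223]);
translate([0, 343, 24]) cube([381, 24, 223]);
translate([0, 24, 24]) cube([24, 319, 223]);
translate([357, 24, 24]) cube([24, 319, 223]);


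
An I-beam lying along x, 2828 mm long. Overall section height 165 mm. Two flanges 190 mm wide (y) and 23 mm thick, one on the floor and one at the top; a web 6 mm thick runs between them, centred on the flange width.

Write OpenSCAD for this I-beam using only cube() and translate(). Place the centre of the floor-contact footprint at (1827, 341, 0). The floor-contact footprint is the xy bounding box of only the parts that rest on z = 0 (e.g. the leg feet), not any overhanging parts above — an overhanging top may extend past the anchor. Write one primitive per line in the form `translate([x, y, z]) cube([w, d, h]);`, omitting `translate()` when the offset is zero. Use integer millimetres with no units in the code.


translate([413, 246, 0]) cube([2828, 190, 23]);
translate([413, 338, 23]) cube([2828, 6, 119]);
translate([413, 246, 142]) cube([2828, 190, 23]);


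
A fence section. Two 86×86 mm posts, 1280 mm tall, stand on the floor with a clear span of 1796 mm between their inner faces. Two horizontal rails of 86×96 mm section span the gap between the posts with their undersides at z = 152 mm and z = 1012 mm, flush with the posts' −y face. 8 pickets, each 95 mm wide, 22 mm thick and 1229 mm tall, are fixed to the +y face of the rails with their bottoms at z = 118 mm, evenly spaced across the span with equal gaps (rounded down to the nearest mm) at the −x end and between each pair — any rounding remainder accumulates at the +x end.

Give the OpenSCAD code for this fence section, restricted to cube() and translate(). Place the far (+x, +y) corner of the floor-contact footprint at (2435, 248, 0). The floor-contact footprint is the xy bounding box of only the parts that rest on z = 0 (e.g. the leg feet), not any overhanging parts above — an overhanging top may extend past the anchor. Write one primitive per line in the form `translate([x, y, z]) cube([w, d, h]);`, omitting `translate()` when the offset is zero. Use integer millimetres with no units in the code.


translate([467, 162, 0]) cube([86, 86, 1280]);
translate([2349, 162, 0]) cube([86, 86, 1280]);
translate([553, 162, 152]) cube([1796, 86, 96]);
translate([553, 162, 1012]) cube([1796, 86, 96]);
translate([668, 248, 118]) cube([95, 22, 1229]);
translate([878, 248, 118]) cube([95, 22, 1229]);
translate([1088, 248, 118]) cube([95, 22, 1229]);
translate([1298, 248, 118]) cube([95, 22, 1229]);
translate([1508, 248, 118]) cube([95, 22, 1229]);
translate([1718, 248, 118]) cube([95, 22, 1229]);
translate([1928, 248, 118]) cube([95, 22, 1229]);
translate([2138, 248, 118]) cube([95, 22, 1229]);


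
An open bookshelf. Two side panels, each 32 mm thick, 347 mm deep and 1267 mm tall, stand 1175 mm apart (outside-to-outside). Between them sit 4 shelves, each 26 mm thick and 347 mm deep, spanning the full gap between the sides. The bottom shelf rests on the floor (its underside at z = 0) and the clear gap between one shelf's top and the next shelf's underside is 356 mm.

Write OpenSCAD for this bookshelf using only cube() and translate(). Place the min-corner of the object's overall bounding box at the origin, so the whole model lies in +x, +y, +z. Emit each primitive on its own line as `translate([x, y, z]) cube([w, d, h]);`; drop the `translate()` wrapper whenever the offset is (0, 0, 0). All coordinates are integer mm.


cube([32, 347, 1267]);
translate([1143, 0, 0]) cube([32, 347, 1267]);
translate([32, 0, 0]) cube([1111, 347, 26]);
translate([32, 0, 382]) cube([1111, 347, 26]);
translate([32, 0, 764]) cube([1111, 347, 26]);
translate([32, 0, 1146]) cube([1111, 347, 26]);


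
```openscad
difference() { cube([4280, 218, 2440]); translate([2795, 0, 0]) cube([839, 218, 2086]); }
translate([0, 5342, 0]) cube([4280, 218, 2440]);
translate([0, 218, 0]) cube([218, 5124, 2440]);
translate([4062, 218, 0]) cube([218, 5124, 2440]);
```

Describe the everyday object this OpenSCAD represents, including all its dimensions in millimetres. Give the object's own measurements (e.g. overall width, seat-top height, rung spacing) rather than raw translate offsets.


A single room: four walls, each 2440 mm tall and 218 mm thick, enclosing an outside footprint 4280×5560 mm (x × y), no floor or roof. The front and back walls (−y and +y sides) run the full x-width; the side walls fit between their inner faces. A door opening 839 mm wide and 2086 mm tall is cut through the front wall from the floor up, its −x edge 2795 mm from the wall's −x end.


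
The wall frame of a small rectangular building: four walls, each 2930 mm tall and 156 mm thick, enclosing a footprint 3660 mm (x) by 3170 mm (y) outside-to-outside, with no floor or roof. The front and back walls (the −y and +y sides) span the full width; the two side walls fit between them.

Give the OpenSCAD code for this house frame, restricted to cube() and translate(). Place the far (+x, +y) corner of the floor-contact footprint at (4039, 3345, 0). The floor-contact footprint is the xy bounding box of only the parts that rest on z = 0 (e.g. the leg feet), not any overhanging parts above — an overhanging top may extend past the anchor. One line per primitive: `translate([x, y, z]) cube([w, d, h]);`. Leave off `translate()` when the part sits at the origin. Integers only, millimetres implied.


translate([379, 175, 0]) cube([3660, 156, 2930]);
translate([379, 3189, 0]) cube([3660, 156, 2930]);
translate([379, 331, 0]) cube([156, 2858, 2930]);
translate([3883, 331, 0]) cube([156, 2858, 2930]);


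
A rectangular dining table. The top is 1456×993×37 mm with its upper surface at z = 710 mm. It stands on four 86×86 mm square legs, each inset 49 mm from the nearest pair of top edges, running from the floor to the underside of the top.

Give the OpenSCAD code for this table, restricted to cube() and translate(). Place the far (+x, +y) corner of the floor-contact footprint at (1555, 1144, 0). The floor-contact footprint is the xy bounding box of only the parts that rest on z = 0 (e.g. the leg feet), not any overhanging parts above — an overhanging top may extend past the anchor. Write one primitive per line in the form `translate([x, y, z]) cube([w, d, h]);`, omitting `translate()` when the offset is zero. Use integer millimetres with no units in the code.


translate([148, 200, 673]) cube([1456, 993, 37]);
translate([197, 249, 0]) cube([86, 86, 673]);
translate([1469, 249, 0]) cube([86, 86, 673]);
translate([197, 1058, 0]) cube([86, 86, 673]);
translate([1469, 1058, 0]) cube([86, 86, 673]);


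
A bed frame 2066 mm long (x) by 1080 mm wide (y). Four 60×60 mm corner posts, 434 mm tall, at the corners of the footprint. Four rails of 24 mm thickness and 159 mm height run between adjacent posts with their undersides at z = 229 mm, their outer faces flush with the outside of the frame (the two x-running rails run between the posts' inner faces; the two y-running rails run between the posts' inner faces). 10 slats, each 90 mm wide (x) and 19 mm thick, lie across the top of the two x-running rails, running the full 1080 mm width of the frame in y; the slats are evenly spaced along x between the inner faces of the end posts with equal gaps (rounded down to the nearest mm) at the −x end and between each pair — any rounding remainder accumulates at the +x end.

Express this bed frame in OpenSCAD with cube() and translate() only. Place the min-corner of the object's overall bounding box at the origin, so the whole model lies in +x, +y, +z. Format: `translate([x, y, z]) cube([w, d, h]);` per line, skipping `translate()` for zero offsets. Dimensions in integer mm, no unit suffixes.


cube([60, 60, 434]);
translate([0, 1020, 0]) cube([60, 60, 434]);
translate([2006, 0, 0]) cube([60, 60, 434]);
translate([2006, 1020, 0]) cube([60, 60, 434]);
translate([60, 0, 229]) cube([1946, 24, 159]);
translate([60, 1056, 229]) cube([1946, 24, 159]);
translate([0, 60, 229]) cube([24, 960, 159]);
translate([2042, 60, 229]) cube([24, 960, 159]);
translate([155, 0, 388]) cube([90, 1080, 19]);
translate([340, 0, 388]) cube([90, 1080, 19]);
translate([525, 0, 388]) cube([90, 1080, 19]);
translate([710, 0, 388]) cube([90, 1080, 19]);
translate([895, 0, 388]) cube([90, 1080, 19]);
translate([1080, 0, 388]) cube([90, 1080, 19]);
translate([1265, 0, 388]) cube([90, 1080, 19]);
translate([1450, 0, 388]) cube([90, 1080, 19]);
translate([1635, 0, 388]) cube([90, 1080, 19]);
translate([1820, 0, 388]) cube([90, 1080, 19]);


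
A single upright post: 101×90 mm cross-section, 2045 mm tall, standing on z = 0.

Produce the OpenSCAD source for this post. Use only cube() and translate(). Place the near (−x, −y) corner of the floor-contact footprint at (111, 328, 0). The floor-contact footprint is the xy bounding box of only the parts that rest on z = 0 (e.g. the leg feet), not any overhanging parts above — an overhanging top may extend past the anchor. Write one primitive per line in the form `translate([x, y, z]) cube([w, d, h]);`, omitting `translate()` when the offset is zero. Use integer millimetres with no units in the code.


translate([111, 328, 0]) cube([101, 90, 2045]);


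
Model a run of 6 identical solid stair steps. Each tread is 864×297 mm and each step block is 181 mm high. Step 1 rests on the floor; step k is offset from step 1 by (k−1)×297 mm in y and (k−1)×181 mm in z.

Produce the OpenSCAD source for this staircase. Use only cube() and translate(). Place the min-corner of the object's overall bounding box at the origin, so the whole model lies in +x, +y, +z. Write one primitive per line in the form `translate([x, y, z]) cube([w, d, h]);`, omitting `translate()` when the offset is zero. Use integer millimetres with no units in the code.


cube([864, 297, 181]);
translate([0, 297, 181]) cube([864, 297, 181]);
translate([0, 594, 362]) cube([864, 297, 181]);
translate([0, 891, 543]) cube([864, 297, 181]);
translate([0, 1188, 724]) cube([864, 297, 181]);
translate([0, 1485, 905]) cube([864, 297, 181]);


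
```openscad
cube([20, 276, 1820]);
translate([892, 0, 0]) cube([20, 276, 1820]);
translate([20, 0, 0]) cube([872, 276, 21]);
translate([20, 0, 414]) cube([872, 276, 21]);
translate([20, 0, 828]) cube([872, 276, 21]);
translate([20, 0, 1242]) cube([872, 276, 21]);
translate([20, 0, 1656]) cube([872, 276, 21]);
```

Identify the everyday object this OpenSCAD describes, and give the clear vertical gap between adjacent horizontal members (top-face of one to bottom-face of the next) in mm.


A bookshelf. The clear shelf gap is 393 mm.

Two tall side panels with 5 horizontal boards between them — a bookshelf. The first two shelf undersides are at z = 0 and z = 414; with shelf thickness 21, the clear gap is 414 − 0 − 21 = 393 mm.


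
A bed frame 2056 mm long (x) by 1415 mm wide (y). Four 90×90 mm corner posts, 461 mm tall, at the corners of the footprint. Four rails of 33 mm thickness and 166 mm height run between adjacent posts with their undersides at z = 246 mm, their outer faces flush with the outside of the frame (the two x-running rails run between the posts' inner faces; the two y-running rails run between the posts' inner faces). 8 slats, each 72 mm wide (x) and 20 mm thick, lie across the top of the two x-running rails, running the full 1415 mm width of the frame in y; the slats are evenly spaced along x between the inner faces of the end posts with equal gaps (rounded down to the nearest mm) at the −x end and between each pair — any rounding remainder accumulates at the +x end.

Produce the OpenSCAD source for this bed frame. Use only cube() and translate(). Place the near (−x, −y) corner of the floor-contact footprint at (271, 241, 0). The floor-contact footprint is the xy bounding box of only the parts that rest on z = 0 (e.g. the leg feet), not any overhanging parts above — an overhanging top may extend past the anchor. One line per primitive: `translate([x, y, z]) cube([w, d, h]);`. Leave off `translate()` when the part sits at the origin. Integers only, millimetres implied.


// slat z = rail_z + rail_h = 246 + 166 = 412
// slat gap = ⌊(1876 − 8·72) / 9⌋ = 144
translate([271, 241, 0]) cube([90, 90, 461]);
translate([271, 1566, 0]) cube([90, 90, 461]);
translate([2237, 241, 0]) cube([90, 90, 461]);
translate([2237, 1566, 0]) cube([90, 90, 461]);
translate([361, 241, 246]) cube([1876, 33, 166]);
translate([361, 1623, 246]) cube([1876, 33, 166]);
translate([271, 331, 246]) cube([33, 1235, 166]);
translate([2294, 331, 246]) cube([33, 1235, 166]);
translate([505, 241, 412]) cube([72, 1415, 20]);
translate([721, 241, 412]) cube([72, 1415, 20]);
translate([937, 241, 412]) cube([72, 1415, 20]);
translate([1153, 241, 412]) cube([72, 1415, 20]);
translate([1369, 241, 412]) cube([72, 1415, 20]);
translate([1585, 241, 412]) cube([72, 1415, 20]);
translate([1801, 241, 412]) cube([72, 1415, 20]);
translate([2017, 241, 412]) cube([72, 1415, 20]);


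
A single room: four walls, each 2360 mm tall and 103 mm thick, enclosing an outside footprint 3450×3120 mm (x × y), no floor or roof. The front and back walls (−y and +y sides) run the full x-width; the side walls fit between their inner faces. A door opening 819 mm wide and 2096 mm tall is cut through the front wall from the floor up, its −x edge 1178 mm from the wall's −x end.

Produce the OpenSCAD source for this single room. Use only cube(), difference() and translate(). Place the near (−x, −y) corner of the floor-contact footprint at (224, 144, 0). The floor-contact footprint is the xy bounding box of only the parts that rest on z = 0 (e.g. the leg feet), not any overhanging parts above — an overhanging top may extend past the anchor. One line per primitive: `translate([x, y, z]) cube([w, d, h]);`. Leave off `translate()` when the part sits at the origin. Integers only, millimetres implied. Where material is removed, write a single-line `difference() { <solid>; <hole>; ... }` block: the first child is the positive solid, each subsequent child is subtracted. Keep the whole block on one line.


difference() { translate([224, 144, 0]) cube([3450, 103, 2360]); translate([1402, 144, 0]) cube([819, 103, 2096]); }
translate([224, 3161, 0]) cube([3450, 103, 2360]);
translate([224, 247, 0]) cube([103, 2914, 2360]);
translate([3571, 247, 0]) cube([103, 2914, 2360]);


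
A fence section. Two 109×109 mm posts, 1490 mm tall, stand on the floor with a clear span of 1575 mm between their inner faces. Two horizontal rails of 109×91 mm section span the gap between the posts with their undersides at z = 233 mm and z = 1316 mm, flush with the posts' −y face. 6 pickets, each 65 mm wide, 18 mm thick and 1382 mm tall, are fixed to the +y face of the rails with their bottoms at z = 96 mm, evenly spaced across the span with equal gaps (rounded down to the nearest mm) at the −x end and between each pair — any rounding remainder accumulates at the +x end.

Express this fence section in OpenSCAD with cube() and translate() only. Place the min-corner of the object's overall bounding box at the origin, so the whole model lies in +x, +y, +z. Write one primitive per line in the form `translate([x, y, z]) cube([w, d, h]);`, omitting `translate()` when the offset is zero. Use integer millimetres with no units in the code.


cube([109, 109, 1490]);
translate([1684, 0, 0]) cube([109, 109, 1490]);
translate([109, 0, 233]) cube([1575, 109, 91]);
translate([109, 0, 1316]) cube([1575, 109, 91]);
translate([278, 109, 96]) cube([65, 18, 1382]);
translate([512, 109, 96]) cube([65, 18, 1382]);
translate([746, 109, 96]) cube([65, 18, 1382]);
translate([980, 109, 96]) cube([65, 18, 1382]);
translate([1214, 109, 96]) cube([65, 18, 1382]);
translate([1448, 109, 96]) cube([65, 18, 1382]);


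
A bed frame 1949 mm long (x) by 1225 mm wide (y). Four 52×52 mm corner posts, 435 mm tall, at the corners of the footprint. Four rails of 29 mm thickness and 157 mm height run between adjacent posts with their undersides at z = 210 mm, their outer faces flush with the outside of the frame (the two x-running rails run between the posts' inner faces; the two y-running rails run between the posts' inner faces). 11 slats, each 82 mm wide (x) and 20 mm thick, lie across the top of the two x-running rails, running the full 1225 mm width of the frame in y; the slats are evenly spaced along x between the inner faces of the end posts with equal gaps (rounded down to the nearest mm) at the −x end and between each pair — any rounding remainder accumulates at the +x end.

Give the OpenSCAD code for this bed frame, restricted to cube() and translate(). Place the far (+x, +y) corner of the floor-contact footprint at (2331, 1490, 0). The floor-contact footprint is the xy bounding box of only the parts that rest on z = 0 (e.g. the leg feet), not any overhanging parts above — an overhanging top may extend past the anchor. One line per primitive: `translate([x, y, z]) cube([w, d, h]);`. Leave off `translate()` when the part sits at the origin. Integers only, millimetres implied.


// slat z = rail_z + rail_h = 210 + 157 = 367
// slat gap = ⌊(1845 − 11·82) / 12⌋ = 78
translate([382, 265, 0]) cube([52, 52, 435]);
translate([382, 1438, 0]) cube([52, 52, 435]);
translate([2279, 265, 0]) cube([52, 52, 435]);
translate([2279, 1438, 0]) cube([52, 52, 435]);
translate([434, 265, 210]) cube([1845, 29, 157]);
translate([434, 1461, 210]) cube([1845, 29, 157]);
translate([382, 317, 210]) cube([29, 1121, 157]);
translate([2302, 317, 210]) cube([29, 1121, 157]);
translate([512, 265, 367]) cube([82, 1225, 20]);
translate([672, 265, 367]) cube([82, 1225, 20]);
translate([832, 265, 367]) cube([82, 1225, 20]);
translate([992, 265, 367]) cube([82, 1225, 20]);
translate([1152, 265, 367]) cube([82, 1225, 20]);
translate([1312, 265, 367]) cube([82, 1225, 20]);
translate([1472, 265, 367]) cube([82, 1225, 20]);
translate([1632, 265, 367]) cube([82, 1225, 20]);
translate([1792, 265, 367]) cube([82, 1225, 20]);
translate([1952, 265, 367]) cube([82, 1225, 20]);
translate([2112, 265, 367]) cube([82, 1225, 20]);


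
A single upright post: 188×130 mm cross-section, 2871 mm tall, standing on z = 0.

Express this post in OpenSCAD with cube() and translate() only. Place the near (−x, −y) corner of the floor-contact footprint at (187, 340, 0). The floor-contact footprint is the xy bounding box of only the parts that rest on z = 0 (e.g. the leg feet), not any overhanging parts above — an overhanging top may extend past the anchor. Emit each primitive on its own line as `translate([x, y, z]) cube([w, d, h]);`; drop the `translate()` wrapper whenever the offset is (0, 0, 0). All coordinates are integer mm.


translate([187, 340, 0]) cube([188, 130, 2871]);


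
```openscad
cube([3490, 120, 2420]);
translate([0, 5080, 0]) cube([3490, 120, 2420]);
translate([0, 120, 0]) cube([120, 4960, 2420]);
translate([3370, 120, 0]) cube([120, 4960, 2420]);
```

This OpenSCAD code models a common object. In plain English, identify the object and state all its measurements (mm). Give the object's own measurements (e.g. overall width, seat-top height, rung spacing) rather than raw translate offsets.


The wall frame of a small rectangular building: four walls, each 2420 mm tall and 120 mm thick, enclosing a footprint 3490 mm (x) by 5200 mm (y) outside-to-outside, with no floor or roof. The front and back walls (the −y and +y sides) span the full width; the two side walls fit between them.


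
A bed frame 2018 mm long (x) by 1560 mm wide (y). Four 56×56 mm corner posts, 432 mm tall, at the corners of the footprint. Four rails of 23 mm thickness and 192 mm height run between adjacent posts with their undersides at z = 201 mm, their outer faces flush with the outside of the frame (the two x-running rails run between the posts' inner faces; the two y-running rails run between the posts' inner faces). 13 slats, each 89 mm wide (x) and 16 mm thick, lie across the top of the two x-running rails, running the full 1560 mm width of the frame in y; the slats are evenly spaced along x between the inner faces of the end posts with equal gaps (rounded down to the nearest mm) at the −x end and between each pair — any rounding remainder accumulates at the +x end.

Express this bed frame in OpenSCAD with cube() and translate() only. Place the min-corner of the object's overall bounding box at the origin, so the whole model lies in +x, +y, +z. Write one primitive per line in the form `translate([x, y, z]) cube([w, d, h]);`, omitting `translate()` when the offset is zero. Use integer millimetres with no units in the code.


cube([56, 56, 432]);
translate([0, 1504, 0]) cube([56, 56, 432]);
translate([1962, 0, 0]) cube([56, 56, 432]);
translate([1962, 1504, 0]) cube([56, 56, 432]);
translate([56, 0, 201]) cube([1906, 23, 192]);
translate([56, 1537, 201]) cube([1906, 23, 192]);
translate([0, 56, 201]) cube([23, 1448, 192]);
translate([1995, 56, 201]) cube([23, 1448, 192]);
translate([109, 0, 393]) cube([89, 1560, 16]);
translate([251, 0, 393]) cube([89, 1560, 16]);
translate([393, 0, 393]) cube([89, 1560, 16]);
translate([535, 0, 393]) cube([89, 1560, 16]);
translate([677, 0, 393]) cube([89, 1560, 16]);
translate([819, 0, 393]) cube([89, 1560, 16]);
translate([961, 0, 393]) cube([89, 1560, 16]);
translate([1103, 0, 393]) cube([89, 1560, 16]);
translate([1245, 0, 393]) cube([89, 1560, 16]);
translate([1387, 0, 393]) cube([89, 1560, 16]);
translate([1529, 0, 393]) cube([89, 1560, 16]);
translate([1671, 0, 393]) cube([89, 1560, 16]);
translate([1813, 0, 393]) cube([89, 1560, 16]);
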